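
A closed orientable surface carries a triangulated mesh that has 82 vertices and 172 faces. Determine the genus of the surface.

Every face is a triangle, so 2E = 3·172 = 516, giving E = 258.
χ = V − E + F = 82 − 258 + 172 = -4.
For a closed orientable surface χ = 2 − 2g, so g = (2 − (-4))/2 = 3.

3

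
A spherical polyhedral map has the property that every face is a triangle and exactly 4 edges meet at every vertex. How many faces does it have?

Each face has 3 edges and each edge borders two faces, so 2E = 3F.
Each vertex has degree 4, so 4V = 2E and hence V = 3F/4.
Euler: V − E + F = 2 ⇒ (3F/4) − (3F/2) + F = 2.
Multiply by 8: (6 − 12 + 8)F = 16, i.e. 2F = 16.
So F = 8, E = 3·8/2 = 12, V = 3·8/4 = 6.

8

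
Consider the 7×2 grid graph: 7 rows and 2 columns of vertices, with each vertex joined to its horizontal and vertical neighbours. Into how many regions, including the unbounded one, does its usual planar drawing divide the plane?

7

The grid has V = 7·2 = 14 vertices and E = 7·1 + 2·6 = 19 edges.
F = 2 − V + E = 2 − 14 + 19 = 7.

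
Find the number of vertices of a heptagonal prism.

A prism on an n-gon has two n-gon bases and n rectangular sides: V = 2·7 = 14, E = 3·7 = 21, F = 7 + 2 = 9.

14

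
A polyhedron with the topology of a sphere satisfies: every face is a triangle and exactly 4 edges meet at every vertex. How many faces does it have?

8

Each face has 3 edges and each edge borders two faces, so 2E = 3F.
Each vertex has degree 4, so 4V = 2E and hence V = 3F/4.
Euler: V − E + F = 2 ⇒ (3F/4) − (3F/2) + F = 2.
Multiply by 8: (6 − 12 + 8)F = 16, i.e. 2F = 16.
So F = 8, E = 3·8/2 = 12, V = 3·8/4 = 6.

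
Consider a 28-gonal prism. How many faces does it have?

30

A prism on an n-gon has two n-gon bases and n rectangular sides: V = 2·28 = 56, E = 3·28 = 84, F = 28 + 2 = 30.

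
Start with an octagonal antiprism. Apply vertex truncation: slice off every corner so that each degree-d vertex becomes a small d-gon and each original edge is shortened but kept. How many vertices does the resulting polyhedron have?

The base solid has V = 16, E = 32, F = 18.
Truncation replaces each original edge-end by a new vertex, so V′ = 2E = 64.
Each original edge survives, and each old vertex of degree d contributes d new edges; summing degrees gives Σd = 2E, so E′ = E + 2E = 3E = 96.
Each original face survives and each original vertex becomes one new face: F′ = F + V = 34.

64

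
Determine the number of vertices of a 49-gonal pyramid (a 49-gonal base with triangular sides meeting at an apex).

A pyramid on an n-gon base has one n-gon and n triangles: V = 49 + 1 = 50, E = 2·49 = 98, F = 49 + 1 = 50.

50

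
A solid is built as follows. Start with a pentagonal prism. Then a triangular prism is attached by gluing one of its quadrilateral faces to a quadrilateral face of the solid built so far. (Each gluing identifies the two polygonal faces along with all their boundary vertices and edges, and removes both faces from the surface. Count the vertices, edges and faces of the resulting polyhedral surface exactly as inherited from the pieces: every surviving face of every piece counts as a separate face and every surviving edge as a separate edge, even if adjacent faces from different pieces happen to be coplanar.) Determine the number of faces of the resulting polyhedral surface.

10

A pentagonal prism: V=10, E=15, F=7.
Attach a triangular prism (V=6, E=9, F=5) along a 4-gon: merge 4 vertices and 4 edges, delete both glued faces → V=12, E=20, F=10.
Check: V − E + F = 12 − 20 + 10 = 2.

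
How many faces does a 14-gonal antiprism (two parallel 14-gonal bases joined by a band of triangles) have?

30

An antiprism on an n-gon has two n-gon caps and 2n triangles: V = 2·14 = 28, E = 4·14 = 56, F = 2·14 + 2 = 30.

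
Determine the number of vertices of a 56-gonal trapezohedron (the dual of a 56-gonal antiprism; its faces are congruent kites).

114

The n-trapezohedron (dual of the n-antiprism) has V = 2·56 + 2 = 114, E = 4·56 = 224, F = 2·56 = 112.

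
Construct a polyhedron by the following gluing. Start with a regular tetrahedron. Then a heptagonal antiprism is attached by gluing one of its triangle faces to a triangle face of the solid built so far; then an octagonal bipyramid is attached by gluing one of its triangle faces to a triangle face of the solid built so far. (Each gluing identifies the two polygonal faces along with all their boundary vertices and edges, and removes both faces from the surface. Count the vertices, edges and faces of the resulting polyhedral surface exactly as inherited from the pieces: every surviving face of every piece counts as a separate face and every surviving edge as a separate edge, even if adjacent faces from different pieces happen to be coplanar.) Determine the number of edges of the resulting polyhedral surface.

52

A regular tetrahedron: V=4, E=6, F=4.
Attach a heptagonal antiprism (V=14, E=28, F=16) along a 3-gon: merge 3 vertices and 3 edges, delete both glued faces → V=15, E=31, F=18.
Attach an octagonal bipyramid (V=10, E=24, F=16) along a 3-gon: merge 3 vertices and 3 edges, delete both glued faces → V=22, E=52, F=32.
Check: V − E + F = 22 − 52 + 32 = 2.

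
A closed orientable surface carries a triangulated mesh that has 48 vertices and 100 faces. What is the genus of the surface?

2

Every face is a triangle, so 2E = 3·100 = 300, giving E = 150.
χ = V − E + F = 48 − 150 + 100 = -2.
For a closed orientable surface χ = 2 − 2g, so g = (2 − (-2))/2 = 2.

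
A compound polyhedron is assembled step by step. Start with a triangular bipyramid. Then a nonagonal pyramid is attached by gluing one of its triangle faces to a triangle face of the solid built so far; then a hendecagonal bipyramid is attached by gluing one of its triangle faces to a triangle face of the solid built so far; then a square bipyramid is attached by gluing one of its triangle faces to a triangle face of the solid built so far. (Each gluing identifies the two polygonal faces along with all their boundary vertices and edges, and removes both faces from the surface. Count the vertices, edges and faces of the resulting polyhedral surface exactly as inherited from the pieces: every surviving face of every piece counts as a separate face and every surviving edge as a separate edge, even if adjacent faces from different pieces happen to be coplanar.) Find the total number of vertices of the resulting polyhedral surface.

A triangular bipyramid: V=5, E=9, F=6.
Attach a nonagonal pyramid (V=10, E=18, F=10) along a 3-gon: merge 3 vertices and 3 edges, delete both glued faces → V=12, E=24, F=14.
Attach a hendecagonal bipyramid (V=13, E=33, F=22) along a 3-gon: merge 3 vertices and 3 edges, delete both glued faces → V=22, E=54, F=34.
Attach a square bipyramid (V=6, E=12, F=8) along a 3-gon: merge 3 vertices and 3 edges, delete both glued faces → V=25, E=63, F=40.
Check: V − E + F = 25 − 63 + 40 = 2.

25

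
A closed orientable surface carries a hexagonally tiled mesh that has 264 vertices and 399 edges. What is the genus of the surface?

2

Every face is a hexagon and each edge borders two faces, so 6F = 2·399, giving F = 133.
χ = V − E + F = 264 − 399 + 133 = -2.
For a closed orientable surface χ = 2 − 2g, so g = (2 − (-2))/2 = 2.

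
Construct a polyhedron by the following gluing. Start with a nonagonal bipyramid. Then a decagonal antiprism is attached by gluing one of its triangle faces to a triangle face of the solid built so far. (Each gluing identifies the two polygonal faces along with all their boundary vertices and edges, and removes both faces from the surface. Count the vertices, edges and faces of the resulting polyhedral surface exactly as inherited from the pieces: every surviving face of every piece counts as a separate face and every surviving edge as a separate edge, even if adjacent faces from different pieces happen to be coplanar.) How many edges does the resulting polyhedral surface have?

64

A nonagonal bipyramid: V=11, E=27, F=18.
Attach a decagonal antiprism (V=20, E=40, F=22) along a 3-gon: merge 3 vertices and 3 edges, delete both glued faces → V=28, E=64, F=38.
Check: V − E + F = 28 − 64 + 38 = 2.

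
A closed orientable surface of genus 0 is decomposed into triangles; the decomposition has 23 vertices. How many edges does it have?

63

χ = 2 − 2·0 = 2, and every face is a triangle so 3F = 2E.
V − E + F = 2 with E = 3F/2 gives 23 − (3/2 − 1)·F = 2, so F = 42 and E = 63.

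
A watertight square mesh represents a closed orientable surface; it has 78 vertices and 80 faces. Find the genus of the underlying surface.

Every face is a square, so 2E = 4·80 = 320, giving E = 160.
χ = V − E + F = 78 − 160 + 80 = -2.
For a closed orientable surface χ = 2 − 2g, so g = (2 − (-2))/2 = 2.

2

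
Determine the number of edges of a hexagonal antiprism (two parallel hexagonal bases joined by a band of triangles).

An antiprism on an n-gon has two n-gon caps and 2n triangles: V = 2·6 = 12, E = 4·6 = 24, F = 2·6 + 2 = 14.

24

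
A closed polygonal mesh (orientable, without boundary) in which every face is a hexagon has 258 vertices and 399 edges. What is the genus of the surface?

Every face is a hexagon and each edge borders two faces, so 6F = 2·399, giving F = 133.
χ = V − E + F = 258 − 399 + 133 = -8.
For a closed orientable surface χ = 2 − 2g, so g = (2 − (-8))/2 = 5.

5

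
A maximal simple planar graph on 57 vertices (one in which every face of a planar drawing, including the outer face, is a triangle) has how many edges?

165

In a plane triangulation 3F = 2E and V − E + F = 2, so E = 3V − 6 = 3·57 − 6 = 165.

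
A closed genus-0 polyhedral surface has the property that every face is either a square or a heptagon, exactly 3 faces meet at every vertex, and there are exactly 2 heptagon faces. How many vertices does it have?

14

Let x be the number of squares; then F = 2 + x.
Edge–face incidences: 2E = 7·2 + 4·x = 14 + 4x.
Every vertex has degree 3, so 3V = 2E.
Euler: V − E + F = 2 ⇒ (2E)/3 − E + (2 + x) = 2.
Multiply by 6: 2·(2E) − 3·(2E) + 6·(2 + x) = 12, i.e. 12 + 6x − (14 + 4x) = 12.
Collecting terms: 2x − 2 = 12, so 2x = 14, so x = 7.
Then 2E = 14 + 4·7 = 42, so E = 21, V = 2E/3 = 14, F = 2 + 7 = 9.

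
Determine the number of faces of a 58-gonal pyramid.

59

A pyramid on an n-gon base has one n-gon and n triangles: V = 58 + 1 = 59, E = 2·58 = 116, F = 58 + 1 = 59.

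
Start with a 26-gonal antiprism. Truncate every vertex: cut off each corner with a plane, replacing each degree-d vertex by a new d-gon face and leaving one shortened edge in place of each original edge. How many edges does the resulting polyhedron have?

The base solid has V = 52, E = 104, F = 54.
Truncation replaces each original edge-end by a new vertex, so V′ = 2E = 208.
Each original edge survives, and each old vertex of degree d contributes d new edges; summing degrees gives Σd = 2E, so E′ = E + 2E = 3E = 312.
Each original face survives and each original vertex becomes one new face: F′ = F + V = 106.

312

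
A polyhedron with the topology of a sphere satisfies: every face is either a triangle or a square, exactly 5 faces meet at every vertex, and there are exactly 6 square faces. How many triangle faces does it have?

Let x be the number of triangles; then F = 6 + x.
Edge–face incidences: 2E = 4·6 + 3·x = 24 + 3x.
Every vertex has degree 5, so 5V = 2E.
Euler: V − E + F = 2 ⇒ (2E)/5 − E + (6 + x) = 2.
Multiply by 10: 2·(2E) − 5·(2E) + 10·(6 + x) = 20, i.e. 60 + 10x − 3·(24 + 3x) = 20.
Collecting terms: x − 12 = 20, so x = 32.
Then 2E = 24 + 3·32 = 120, so E = 60, V = 2E/5 = 24, F = 6 + 32 = 38.

32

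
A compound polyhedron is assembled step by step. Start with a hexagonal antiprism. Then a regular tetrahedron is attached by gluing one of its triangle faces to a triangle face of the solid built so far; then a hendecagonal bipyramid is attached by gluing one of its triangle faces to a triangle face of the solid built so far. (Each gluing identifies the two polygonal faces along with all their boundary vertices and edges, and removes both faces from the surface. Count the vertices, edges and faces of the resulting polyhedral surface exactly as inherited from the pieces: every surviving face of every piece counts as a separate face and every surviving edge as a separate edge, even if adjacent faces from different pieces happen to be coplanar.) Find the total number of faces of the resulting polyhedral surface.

36

A hexagonal antiprism: V=12, E=24, F=14.
Attach a regular tetrahedron (V=4, E=6, F=4) along a 3-gon: merge 3 vertices and 3 edges, delete both glued faces → V=13, E=27, F=16.
Attach a hendecagonal bipyramid (V=13, E=33, F=22) along a 3-gon: merge 3 vertices and 3 edges, delete both glued faces → V=23, E=57, F=36.
Check: V − E + F = 23 − 57 + 36 = 2.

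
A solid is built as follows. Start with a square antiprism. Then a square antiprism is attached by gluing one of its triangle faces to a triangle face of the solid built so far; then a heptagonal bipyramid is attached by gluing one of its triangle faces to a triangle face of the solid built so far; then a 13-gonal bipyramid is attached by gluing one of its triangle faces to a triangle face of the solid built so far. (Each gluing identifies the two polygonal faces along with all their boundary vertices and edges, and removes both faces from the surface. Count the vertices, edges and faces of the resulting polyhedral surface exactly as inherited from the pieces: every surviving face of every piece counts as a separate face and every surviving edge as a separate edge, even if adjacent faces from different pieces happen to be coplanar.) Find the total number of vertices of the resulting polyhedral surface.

31

A square antiprism: V=8, E=16, F=10.
Attach a square antiprism (V=8, E=16, F=10) along a 3-gon: merge 3 vertices and 3 edges, delete both glued faces → V=13, E=29, F=18.
Attach a heptagonal bipyramid (V=9, E=21, F=14) along a 3-gon: merge 3 vertices and 3 edges, delete both glued faces → V=19, E=47, F=30.
Attach a 13-gonal bipyramid (V=15, E=39, F=26) along a 3-gon: merge 3 vertices and 3 edges, delete both glued faces → V=31, E=83, F=54.
Check: V − E + F = 31 − 83 + 54 = 2.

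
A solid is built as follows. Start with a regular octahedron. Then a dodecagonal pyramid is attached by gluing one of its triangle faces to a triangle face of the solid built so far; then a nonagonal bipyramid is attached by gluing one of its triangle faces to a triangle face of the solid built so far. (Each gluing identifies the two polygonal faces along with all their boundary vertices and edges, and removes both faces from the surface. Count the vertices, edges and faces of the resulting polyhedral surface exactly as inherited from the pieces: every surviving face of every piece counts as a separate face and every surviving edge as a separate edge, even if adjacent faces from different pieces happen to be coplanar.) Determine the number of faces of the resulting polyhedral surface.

A regular octahedron: V=6, E=12, F=8.
Attach a dodecagonal pyramid (V=13, E=24, F=13) along a 3-gon: merge 3 vertices and 3 edges, delete both glued faces → V=16, E=33, F=19.
Attach a nonagonal bipyramid (V=11, E=27, F=18) along a 3-gon: merge 3 vertices and 3 edges, delete both glued faces → V=24, E=57, F=35.
Check: V − E + F = 24 − 57 + 35 = 2.

35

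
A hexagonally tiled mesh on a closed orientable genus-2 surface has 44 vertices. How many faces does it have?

23

χ = 2 − 2·2 = -2, and every face is a hexagon so 6F = 2E.
V − E + F = -2 with E = 6F/2 gives 44 − (6/2 − 1)·F = -2, so F = 23 and E = 69.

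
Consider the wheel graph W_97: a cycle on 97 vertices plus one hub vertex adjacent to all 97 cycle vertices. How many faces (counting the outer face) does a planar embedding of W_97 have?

W_97 has V = 97 + 1 = 98 vertices and E = 2·97 = 194 edges.
By Euler's formula F = 2 − V + E = 2 − 98 + 194 = 98.

98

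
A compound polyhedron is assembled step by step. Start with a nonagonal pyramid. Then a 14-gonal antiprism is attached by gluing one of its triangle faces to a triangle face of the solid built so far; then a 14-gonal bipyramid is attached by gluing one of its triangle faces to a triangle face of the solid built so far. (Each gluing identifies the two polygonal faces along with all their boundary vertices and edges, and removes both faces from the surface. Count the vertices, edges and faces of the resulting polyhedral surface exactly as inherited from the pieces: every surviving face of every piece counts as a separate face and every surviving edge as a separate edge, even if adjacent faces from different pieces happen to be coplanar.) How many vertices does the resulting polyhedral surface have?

48

A nonagonal pyramid: V=10, E=18, F=10.
Attach a 14-gonal antiprism (V=28, E=56, F=30) along a 3-gon: merge 3 vertices and 3 edges, delete both glued faces → V=35, E=71, F=38.
Attach a 14-gonal bipyramid (V=16, E=42, F=28) along a 3-gon: merge 3 vertices and 3 edges, delete both glued faces → V=48, E=110, F=64.
Check: V − E + F = 48 − 110 + 64 = 2.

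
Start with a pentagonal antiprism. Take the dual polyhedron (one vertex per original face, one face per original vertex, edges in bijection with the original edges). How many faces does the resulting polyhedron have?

The base solid has V = 10, E = 20, F = 12.
The dual swaps V and F and preserves E: V′ = F = 12, E′ = E = 20, F′ = V = 10.

10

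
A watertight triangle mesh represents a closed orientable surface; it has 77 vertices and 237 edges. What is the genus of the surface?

Every face is a triangle and each edge borders two faces, so 3F = 2·237, giving F = 158.
χ = V − E + F = 77 − 237 + 158 = -2.
For a closed orientable surface χ = 2 − 2g, so g = (2 − (-2))/2 = 2.

2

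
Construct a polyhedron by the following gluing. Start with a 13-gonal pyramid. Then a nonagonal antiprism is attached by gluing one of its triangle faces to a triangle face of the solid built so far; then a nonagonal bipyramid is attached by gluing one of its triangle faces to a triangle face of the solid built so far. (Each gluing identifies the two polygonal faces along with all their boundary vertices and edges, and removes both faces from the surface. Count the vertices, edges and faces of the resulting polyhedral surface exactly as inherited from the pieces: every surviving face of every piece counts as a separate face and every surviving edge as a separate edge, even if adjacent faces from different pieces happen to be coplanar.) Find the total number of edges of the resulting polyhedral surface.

A 13-gonal pyramid: V=14, E=26, F=14.
Attach a nonagonal antiprism (V=18, E=36, F=20) along a 3-gon: merge 3 vertices and 3 edges, delete both glued faces → V=29, E=59, F=32.
Attach a nonagonal bipyramid (V=11, E=27, F=18) along a 3-gon: merge 3 vertices and 3 edges, delete both glued faces → V=37, E=83, F=48.
Check: V − E + F = 37 − 83 + 48 = 2.

83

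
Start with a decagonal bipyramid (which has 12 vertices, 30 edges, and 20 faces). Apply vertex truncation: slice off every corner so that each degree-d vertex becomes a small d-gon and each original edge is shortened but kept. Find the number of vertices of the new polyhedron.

Truncation replaces each original edge-end by a new vertex, so V′ = 2E = 60.
Each original edge survives, and each old vertex of degree d contributes d new edges; summing degrees gives Σd = 2E, so E′ = E + 2E = 3E = 90.
Each original face survives and each original vertex becomes one new face: F′ = F + V = 32.

60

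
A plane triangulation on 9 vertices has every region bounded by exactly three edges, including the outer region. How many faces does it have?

14

In a plane triangulation 3F = 2E and V − E + F = 2, so F = 2V − 4 = 2·9 − 4 = 14.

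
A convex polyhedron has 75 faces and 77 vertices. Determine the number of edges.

Here V − E + F = 2.
E = V + F − (2) = 77 + 75 − (2) = 150.

150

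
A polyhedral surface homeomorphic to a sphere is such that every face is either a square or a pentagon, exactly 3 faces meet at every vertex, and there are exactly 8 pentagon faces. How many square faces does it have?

2

Let x be the number of squares; then F = 8 + x.
Edge–face incidences: 2E = 5·8 + 4·x = 40 + 4x.
Every vertex has degree 3, so 3V = 2E.
Euler: V − E + F = 2 ⇒ (2E)/3 − E + (8 + x) = 2.
Multiply by 6: 2·(2E) − 3·(2E) + 6·(8 + x) = 12, i.e. 48 + 6x − (40 + 4x) = 12.
Collecting terms: 2x + 8 = 12, so 2x = 4, so x = 2.
Then 2E = 40 + 4·2 = 48, so E = 24, V = 2E/3 = 16, F = 8 + 2 = 10.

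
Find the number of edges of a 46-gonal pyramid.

A pyramid on an n-gon base has one n-gon and n triangles: V = 46 + 1 = 47, E = 2·46 = 92, F = 46 + 1 = 47.

92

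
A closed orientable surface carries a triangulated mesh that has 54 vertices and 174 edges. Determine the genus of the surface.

3

Every face is a triangle and each edge borders two faces, so 3F = 2·174, giving F = 116.
χ = V − E + F = 54 − 174 + 116 = -4.
For a closed orientable surface χ = 2 − 2g, so g = (2 − (-4))/2 = 3.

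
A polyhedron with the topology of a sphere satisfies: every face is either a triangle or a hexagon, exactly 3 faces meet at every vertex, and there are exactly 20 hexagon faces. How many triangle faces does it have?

Let x be the number of triangles; then F = 20 + x.
Edge–face incidences: 2E = 6·20 + 3·x = 120 + 3x.
Every vertex has degree 3, so 3V = 2E.
Euler: V − E + F = 2 ⇒ (2E)/3 − E + (20 + x) = 2.
Multiply by 6: 2·(2E) − 3·(2E) + 6·(20 + x) = 12, i.e. 120 + 6x − (120 + 3x) = 12.
Collecting terms: 3x = 12, so x = 4.
Then 2E = 120 + 3·4 = 132, so E = 66, V = 2E/3 = 44, F = 20 + 4 = 24.

4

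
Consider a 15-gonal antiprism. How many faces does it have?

An antiprism on an n-gon has two n-gon caps and 2n triangles: V = 2·15 = 30, E = 4·15 = 60, F = 2·15 + 2 = 32.

32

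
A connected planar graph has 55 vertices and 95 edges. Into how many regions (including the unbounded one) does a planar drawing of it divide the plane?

42

Euler's formula for a connected plane graph: V − E + F = 2, so F = 2 − 55 + 95 = 42.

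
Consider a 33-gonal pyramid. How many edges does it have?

A pyramid on an n-gon base has one n-gon and n triangles: V = 33 + 1 = 34, E = 2·33 = 66, F = 33 + 1 = 34.

66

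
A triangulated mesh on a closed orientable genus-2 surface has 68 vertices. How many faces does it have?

χ = 2 − 2·2 = -2, and every face is a triangle so 3F = 2E.
V − E + F = -2 with E = 3F/2 gives 68 − (3/2 − 1)·F = -2, so F = 140 and E = 210.

140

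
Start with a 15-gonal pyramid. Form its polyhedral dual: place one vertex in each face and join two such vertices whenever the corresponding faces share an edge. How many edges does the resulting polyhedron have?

30

The base solid has V = 16, E = 30, F = 16.
The dual swaps V and F and preserves E: V′ = F = 16, E′ = E = 30, F′ = V = 16.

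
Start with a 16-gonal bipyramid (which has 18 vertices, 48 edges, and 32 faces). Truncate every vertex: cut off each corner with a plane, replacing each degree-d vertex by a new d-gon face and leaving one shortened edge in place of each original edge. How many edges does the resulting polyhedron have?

Truncation replaces each original edge-end by a new vertex, so V′ = 2E = 96.
Each original edge survives, and each old vertex of degree d contributes d new edges; summing degrees gives Σd = 2E, so E′ = E + 2E = 3E = 144.
Each original face survives and each original vertex becomes one new face: F′ = F + V = 50.

144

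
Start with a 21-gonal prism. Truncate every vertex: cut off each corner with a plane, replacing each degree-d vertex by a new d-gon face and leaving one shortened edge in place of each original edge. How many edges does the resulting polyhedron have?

The base solid has V = 42, E = 63, F = 23.
Truncation replaces each original edge-end by a new vertex, so V′ = 2E = 126.
Each original edge survives, and each old vertex of degree d contributes d new edges; summing degrees gives Σd = 2E, so E′ = E + 2E = 3E = 189.
Each original face survives and each original vertex becomes one new face: F′ = F + V = 65.

189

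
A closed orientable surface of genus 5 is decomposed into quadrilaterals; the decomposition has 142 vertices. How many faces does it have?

150

χ = 2 − 2·5 = -8, and every face is a square so 4F = 2E.
V − E + F = -8 with E = 4F/2 gives 142 − (4/2 − 1)·F = -8, so F = 150 and E = 300.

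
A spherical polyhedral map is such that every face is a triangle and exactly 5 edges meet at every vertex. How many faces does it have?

Each face has 3 edges and each edge borders two faces, so 2E = 3F.
Each vertex has degree 5, so 5V = 2E and hence V = 3F/5.
Euler: V − E + F = 2 ⇒ (3F/5) − (3F/2) + F = 2.
Multiply by 10: (6 − 15 + 10)F = 20, i.e. 1F = 20.
So F = 20, E = 3·20/2 = 30, V = 3·20/5 = 12.

20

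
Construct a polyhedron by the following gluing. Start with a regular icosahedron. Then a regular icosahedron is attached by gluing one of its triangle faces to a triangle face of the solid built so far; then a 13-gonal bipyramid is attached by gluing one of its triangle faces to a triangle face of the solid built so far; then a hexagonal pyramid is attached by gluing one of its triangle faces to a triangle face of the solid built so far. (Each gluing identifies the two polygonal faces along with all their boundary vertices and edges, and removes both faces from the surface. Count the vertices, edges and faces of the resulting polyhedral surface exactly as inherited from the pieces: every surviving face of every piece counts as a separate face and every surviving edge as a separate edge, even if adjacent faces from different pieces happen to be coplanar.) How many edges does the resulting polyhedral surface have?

102

A regular icosahedron: V=12, E=30, F=20.
Attach a regular icosahedron (V=12, E=30, F=20) along a 3-gon: merge 3 vertices and 3 edges, delete both glued faces → V=21, E=57, F=38.
Attach a 13-gonal bipyramid (V=15, E=39, F=26) along a 3-gon: merge 3 vertices and 3 edges, delete both glued faces → V=33, E=93, F=62.
Attach a hexagonal pyramid (V=7, E=12, F=7) along a 3-gon: merge 3 vertices and 3 edges, delete both glued faces → V=37, E=102, F=67.
Check: V − E + F = 37 − 102 + 67 = 2.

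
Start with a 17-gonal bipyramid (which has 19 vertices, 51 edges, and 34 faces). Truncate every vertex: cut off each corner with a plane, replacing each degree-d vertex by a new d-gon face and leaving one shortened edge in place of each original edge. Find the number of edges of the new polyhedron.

153

Truncation replaces each original edge-end by a new vertex, so V′ = 2E = 102.
Each original edge survives, and each old vertex of degree d contributes d new edges; summing degrees gives Σd = 2E, so E′ = E + 2E = 3E = 153.
Each original face survives and each original vertex becomes one new face: F′ = F + V = 53.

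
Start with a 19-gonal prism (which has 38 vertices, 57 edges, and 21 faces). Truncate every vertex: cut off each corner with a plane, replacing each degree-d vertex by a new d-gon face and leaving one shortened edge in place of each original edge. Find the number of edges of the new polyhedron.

Truncation replaces each original edge-end by a new vertex, so V′ = 2E = 114.
Each original edge survives, and each old vertex of degree d contributes d new edges; summing degrees gives Σd = 2E, so E′ = E + 2E = 3E = 171.
Each original face survives and each original vertex becomes one new face: F′ = F + V = 59.

171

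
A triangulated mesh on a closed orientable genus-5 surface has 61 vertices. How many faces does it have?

138

χ = 2 − 2·5 = -8, and every face is a triangle so 3F = 2E.
V − E + F = -8 with E = 3F/2 gives 61 − (3/2 − 1)·F = -8, so F = 138 and E = 207.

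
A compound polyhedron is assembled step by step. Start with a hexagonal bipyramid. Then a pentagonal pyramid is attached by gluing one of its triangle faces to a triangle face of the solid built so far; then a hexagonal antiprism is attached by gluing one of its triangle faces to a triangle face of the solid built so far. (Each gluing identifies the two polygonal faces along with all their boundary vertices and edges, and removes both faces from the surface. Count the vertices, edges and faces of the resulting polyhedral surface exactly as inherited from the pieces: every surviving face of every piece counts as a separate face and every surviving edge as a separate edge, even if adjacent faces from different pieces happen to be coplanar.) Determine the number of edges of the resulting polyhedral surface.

46

A hexagonal bipyramid: V=8, E=18, F=12.
Attach a pentagonal pyramid (V=6, E=10, F=6) along a 3-gon: merge 3 vertices and 3 edges, delete both glued faces → V=11, E=25, F=16.
Attach a hexagonal antiprism (V=12, E=24, F=14) along a 3-gon: merge 3 vertices and 3 edges, delete both glued faces → V=20, E=46, F=28.
Check: V − E + F = 20 − 46 + 28 = 2.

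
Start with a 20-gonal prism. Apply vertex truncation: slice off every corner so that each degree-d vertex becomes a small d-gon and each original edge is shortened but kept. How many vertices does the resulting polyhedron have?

120

The base solid has V = 40, E = 60, F = 22.
Truncation replaces each original edge-end by a new vertex, so V′ = 2E = 120.
Each original edge survives, and each old vertex of degree d contributes d new edges; summing degrees gives Σd = 2E, so E′ = E + 2E = 3E = 180.
Each original face survives and each original vertex becomes one new face: F′ = F + V = 62.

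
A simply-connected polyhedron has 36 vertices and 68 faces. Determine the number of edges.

102

Here V − E + F = 2.
E = V + F − (2) = 36 + 68 − (2) = 102.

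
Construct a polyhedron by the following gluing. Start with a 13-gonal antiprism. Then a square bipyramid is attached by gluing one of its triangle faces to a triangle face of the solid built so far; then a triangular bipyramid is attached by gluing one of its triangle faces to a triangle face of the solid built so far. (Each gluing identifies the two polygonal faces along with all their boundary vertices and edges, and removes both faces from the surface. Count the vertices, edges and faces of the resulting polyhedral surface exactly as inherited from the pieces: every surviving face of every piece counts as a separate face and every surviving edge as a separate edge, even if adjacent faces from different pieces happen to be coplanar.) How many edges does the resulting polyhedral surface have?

67

A 13-gonal antiprism: V=26, E=52, F=28.
Attach a square bipyramid (V=6, E=12, F=8) along a 3-gon: merge 3 vertices and 3 edges, delete both glued faces → V=29, E=61, F=34.
Attach a triangular bipyramid (V=5, E=9, F=6) along a 3-gon: merge 3 vertices and 3 edges, delete both glued faces → V=31, E=67, F=38.
Check: V − E + F = 31 − 67 + 38 = 2.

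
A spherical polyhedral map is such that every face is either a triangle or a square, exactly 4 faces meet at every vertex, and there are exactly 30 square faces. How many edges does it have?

Let x be the number of triangles; then F = 30 + x.
Edge–face incidences: 2E = 4·30 + 3·x = 120 + 3x.
Every vertex has degree 4, so 4V = 2E.
Euler: V − E + F = 2 ⇒ (2E)/4 − E + (30 + x) = 2.
Multiply by 8: 2·(2E) − 4·(2E) + 8·(30 + x) = 16, i.e. 240 + 8x − 2·(120 + 3x) = 16.
Collecting terms: 2x = 16, so x = 8.
Then 2E = 120 + 3·8 = 144, so E = 72, V = 2E/4 = 36, F = 30 + 8 = 38.

72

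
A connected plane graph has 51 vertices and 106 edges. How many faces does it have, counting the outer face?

57

Euler's formula for a connected plane graph: V − E + F = 2, so F = 2 − 51 + 106 = 57.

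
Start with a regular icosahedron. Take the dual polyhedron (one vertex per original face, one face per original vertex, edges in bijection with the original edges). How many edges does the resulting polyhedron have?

30

The base solid has V = 12, E = 30, F = 20.
The dual swaps V and F and preserves E: V′ = F = 20, E′ = E = 30, F′ = V = 12.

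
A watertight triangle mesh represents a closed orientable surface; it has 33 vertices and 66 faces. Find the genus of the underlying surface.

1

Every face is a triangle, so 2E = 3·66 = 198, giving E = 99.
χ = V − E + F = 33 − 99 + 66 = 0.
For a closed orientable surface χ = 2 − 2g, so g = (2 − (0))/2 = 1.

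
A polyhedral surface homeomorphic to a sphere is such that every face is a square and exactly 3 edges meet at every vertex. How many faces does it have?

Each face has 4 edges and each edge borders two faces, so 2E = 4F.
Each vertex has degree 3, so 3V = 2E and hence V = 4F/3.
Euler: V − E + F = 2 ⇒ (4F/3) − (4F/2) + F = 2.
Multiply by 6: (8 − 12 + 6)F = 12, i.e. 2F = 12.
So F = 6, E = 4·6/2 = 12, V = 4·6/3 = 8.

6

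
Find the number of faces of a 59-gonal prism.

A prism on an n-gon has two n-gon bases and n rectangular sides: V = 2·59 = 118, E = 3·59 = 177, F = 59 + 2 = 61.
Check: V − E + F = 118 − 177 + 61 = 2.

61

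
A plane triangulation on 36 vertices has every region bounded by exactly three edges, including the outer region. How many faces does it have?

68

In a plane triangulation 3F = 2E and V − E + F = 2, so F = 2V − 4 = 2·36 − 4 = 68.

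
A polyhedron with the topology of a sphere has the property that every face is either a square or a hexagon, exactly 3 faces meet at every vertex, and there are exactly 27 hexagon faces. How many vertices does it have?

62

Let x be the number of squares; then F = 27 + x.
Edge–face incidences: 2E = 6·27 + 4·x = 162 + 4x.
Every vertex has degree 3, so 3V = 2E.
Euler: V − E + F = 2 ⇒ (2E)/3 − E + (27 + x) = 2.
Multiply by 6: 2·(2E) − 3·(2E) + 6·(27 + x) = 12, i.e. 162 + 6x − (162 + 4x) = 12.
Collecting terms: 2x = 12, so x = 6.
Then 2E = 162 + 4·6 = 186, so E = 93, V = 2E/3 = 62, F = 27 + 6 = 33.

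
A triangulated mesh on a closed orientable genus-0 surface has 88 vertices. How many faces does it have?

χ = 2 − 2·0 = 2, and every face is a triangle so 3F = 2E.
V − E + F = 2 with E = 3F/2 gives 88 − (3/2 − 1)·F = 2, so F = 172 and E = 258.

172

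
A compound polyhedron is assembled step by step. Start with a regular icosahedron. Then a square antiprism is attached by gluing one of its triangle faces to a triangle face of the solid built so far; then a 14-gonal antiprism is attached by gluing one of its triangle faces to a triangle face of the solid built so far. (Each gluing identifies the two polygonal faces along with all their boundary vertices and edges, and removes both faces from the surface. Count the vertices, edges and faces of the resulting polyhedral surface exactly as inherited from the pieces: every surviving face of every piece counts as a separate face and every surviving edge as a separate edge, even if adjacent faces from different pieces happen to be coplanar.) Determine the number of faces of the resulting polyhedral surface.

A regular icosahedron: V=12, E=30, F=20.
Attach a square antiprism (V=8, E=16, F=10) along a 3-gon: merge 3 vertices and 3 edges, delete both glued faces → V=17, E=43, F=28.
Attach a 14-gonal antiprism (V=28, E=56, F=30) along a 3-gon: merge 3 vertices and 3 edges, delete both glued faces → V=42, E=96, F=56.
Check: V − E + F = 42 − 96 + 56 = 2.

56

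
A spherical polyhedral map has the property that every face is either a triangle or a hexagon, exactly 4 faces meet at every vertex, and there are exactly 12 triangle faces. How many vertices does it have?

Let x be the number of hexagons; then F = 12 + x.
Edge–face incidences: 2E = 3·12 + 6·x = 36 + 6x.
Every vertex has degree 4, so 4V = 2E.
Euler: V − E + F = 2 ⇒ (2E)/4 − E + (12 + x) = 2.
Multiply by 8: 2·(2E) − 4·(2E) + 8·(12 + x) = 16, i.e. 96 + 8x − 2·(36 + 6x) = 16.
Collecting terms: −4x + 24 = 16, so −4x = −8, so x = 2.
Then 2E = 36 + 6·2 = 48, so E = 24, V = 2E/4 = 12, F = 12 + 2 = 14.

12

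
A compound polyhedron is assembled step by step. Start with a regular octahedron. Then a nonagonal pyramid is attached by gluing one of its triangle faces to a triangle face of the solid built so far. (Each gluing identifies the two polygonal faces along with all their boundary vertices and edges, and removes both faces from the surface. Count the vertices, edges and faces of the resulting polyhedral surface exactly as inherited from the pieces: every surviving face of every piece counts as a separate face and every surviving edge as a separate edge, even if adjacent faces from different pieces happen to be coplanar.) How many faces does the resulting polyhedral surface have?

16

A regular octahedron: V=6, E=12, F=8.
Attach a nonagonal pyramid (V=10, E=18, F=10) along a 3-gon: merge 3 vertices and 3 edges, delete both glued faces → V=13, E=27, F=16.
Check: V − E + F = 13 − 27 + 16 = 2.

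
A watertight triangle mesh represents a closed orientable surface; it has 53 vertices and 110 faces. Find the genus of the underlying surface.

2

Every face is a triangle, so 2E = 3·110 = 330, giving E = 165.
χ = V − E + F = 53 − 165 + 110 = -2.
For a closed orientable surface χ = 2 − 2g, so g = (2 − (-2))/2 = 2.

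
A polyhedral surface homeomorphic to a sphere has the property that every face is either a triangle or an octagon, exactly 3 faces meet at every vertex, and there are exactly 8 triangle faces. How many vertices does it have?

24

Let x be the number of octagons; then F = 8 + x.
Edge–face incidences: 2E = 3·8 + 8·x = 24 + 8x.
Every vertex has degree 3, so 3V = 2E.
Euler: V − E + F = 2 ⇒ (2E)/3 − E + (8 + x) = 2.
Multiply by 6: 2·(2E) − 3·(2E) + 6·(8 + x) = 12, i.e. 48 + 6x − (24 + 8x) = 12.
Collecting terms: −2x + 24 = 12, so −2x = −12, so x = 6.
Then 2E = 24 + 8·6 = 72, so E = 36, V = 2E/3 = 24, F = 8 + 6 = 14.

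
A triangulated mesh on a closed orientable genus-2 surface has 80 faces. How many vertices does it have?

38

χ = 2 − 2·2 = -2, and every face is a triangle so 3F = 2E.
E = 3·80/2 = 120. Then V = -2 + E − F = -2 + 120 − 80 = 38.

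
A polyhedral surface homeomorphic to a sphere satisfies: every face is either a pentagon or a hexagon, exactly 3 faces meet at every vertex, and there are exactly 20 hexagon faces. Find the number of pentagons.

Let x be the number of pentagons; then F = 20 + x.
Edge–face incidences: 2E = 6·20 + 5·x = 120 + 5x.
Every vertex has degree 3, so 3V = 2E.
Euler: V − E + F = 2 ⇒ (2E)/3 − E + (20 + x) = 2.
Multiply by 6: 2·(2E) − 3·(2E) + 6·(20 + x) = 12, i.e. 120 + 6x − (120 + 5x) = 12.
Collecting terms: x = 12.
Then 2E = 120 + 5·12 = 180, so E = 90, V = 2E/3 = 60, F = 20 + 12 = 32.

12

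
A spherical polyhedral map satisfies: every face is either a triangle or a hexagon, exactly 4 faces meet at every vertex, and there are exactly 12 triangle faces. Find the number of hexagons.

2

Let x be the number of hexagons; then F = 12 + x.
Edge–face incidences: 2E = 3·12 + 6·x = 36 + 6x.
Every vertex has degree 4, so 4V = 2E.
Euler: V − E + F = 2 ⇒ (2E)/4 − E + (12 + x) = 2.
Multiply by 8: 2·(2E) − 4·(2E) + 8·(12 + x) = 16, i.e. 96 + 8x − 2·(36 + 6x) = 16.
Collecting terms: −4x + 24 = 16, so −4x = −8, so x = 2.
Then 2E = 36 + 6·2 = 48, so E = 24, V = 2E/4 = 12, F = 12 + 2 = 14.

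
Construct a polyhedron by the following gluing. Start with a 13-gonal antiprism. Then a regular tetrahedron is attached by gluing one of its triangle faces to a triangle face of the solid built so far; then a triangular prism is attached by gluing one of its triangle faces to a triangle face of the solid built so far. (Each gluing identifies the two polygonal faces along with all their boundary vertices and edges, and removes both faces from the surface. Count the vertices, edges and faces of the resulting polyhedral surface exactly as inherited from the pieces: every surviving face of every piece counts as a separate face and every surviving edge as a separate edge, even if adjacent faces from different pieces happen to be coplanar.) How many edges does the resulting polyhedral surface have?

A 13-gonal antiprism: V=26, E=52, F=28.
Attach a regular tetrahedron (V=4, E=6, F=4) along a 3-gon: merge 3 vertices and 3 edges, delete both glued faces → V=27, E=55, F=30.
Attach a triangular prism (V=6, E=9, F=5) along a 3-gon: merge 3 vertices and 3 edges, delete both glued faces → V=30, E=61, F=33.
Check: V − E + F = 30 − 61 + 33 = 2.

61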